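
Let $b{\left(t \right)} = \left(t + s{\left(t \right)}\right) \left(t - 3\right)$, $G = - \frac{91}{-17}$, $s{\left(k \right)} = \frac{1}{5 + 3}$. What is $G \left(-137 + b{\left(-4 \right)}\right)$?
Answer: $- \frac{79989}{136} \approx -588.15$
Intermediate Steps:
$s{\left(k \right)} = \frac{1}{8}$
$G = \frac{91}{17}$ ($G = \left(-91\right) \left(- \frac{1}{17}\right) = \frac{91}{17} \approx 5.3529$)
$b{\left(t \right)} = \left(-3 + t\right) \left(\frac{1}{8} + t\right)$ ($b{\left(t \right)} = \left(t + \frac{1}{8}\right) \left(t - 3\right) = \left(\frac{1}{8} + t\right) \left(-3 + t\right) = \left(-3 + t\right) \left(\frac{1}{8} + t\right)$)
$G \left(-137 + b{\left(-4 \right)}\right) = \frac{91 \left(-137 - \left(- \frac{89}{8} - 16\right)\right)}{17} = \frac{91 \left(-137 + \left(- \frac{3}{8} + 16 + \frac{23}{2}\right)\right)}{17} = \frac{91 \left(-137 + \frac{217}{8}\right)}{17} = \frac{91}{17} \left(- \frac{879}{8}\right) = - \frac{79989}{136}$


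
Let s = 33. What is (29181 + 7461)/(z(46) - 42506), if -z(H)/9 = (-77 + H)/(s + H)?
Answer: -2894718/3357695 ≈ -0.86211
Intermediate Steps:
z(H) = -9*(-77 + H)/(33 + H)
(29181 + 7461)/(z(46) - 42506) = (29181 + 7461)/(9*(77 - 1*46)/(33 + 46) - 42506) = 36642/(9*(77 - 46)/79 - 42506) = 36642/(9*(1/79)*31 - 42506) = 36642/(279/79 - 42506) = 36642/(-3357695/79) = 36642*(-79/3357695) = -2894718/3357695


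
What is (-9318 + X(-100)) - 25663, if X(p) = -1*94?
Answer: -35075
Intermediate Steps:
X(p) = -94
(-9318 + X(-100)) - 25663 = (-9318 - 94) - 25663 = -9412 - 25663 = -35075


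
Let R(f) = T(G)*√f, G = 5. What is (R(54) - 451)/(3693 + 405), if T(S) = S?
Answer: -451/4098 + 5*√6/1366 ≈ -0.10109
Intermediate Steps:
R(f) = 5*√f
(R(54) - 451)/(3693 + 405) = (5*√54 - 451)/(3693 + 405) = (5*(3*√6) - 451)/4098 = (15*√6 - 451)*(1/4098) = (-451 + 15*√6)*(1/4098) = -451/4098 + 5*√6/1366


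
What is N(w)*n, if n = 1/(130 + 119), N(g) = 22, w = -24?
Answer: 22/249 ≈ 0.088353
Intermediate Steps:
n = 1/249 ≈ 0.0040161
N(w)*n = 22*(1/249) = 22/249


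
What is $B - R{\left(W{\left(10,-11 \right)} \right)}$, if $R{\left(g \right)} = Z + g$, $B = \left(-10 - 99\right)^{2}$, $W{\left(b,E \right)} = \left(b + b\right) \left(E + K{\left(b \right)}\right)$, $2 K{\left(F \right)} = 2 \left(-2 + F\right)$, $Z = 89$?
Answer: $11852$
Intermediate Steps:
$K{\left(F \right)} = -2 + F$ ($K{\left(F \right)} = \frac{2 \left(-2 + F\right)}{2} = \frac{-4 + 2 F}{2} = -2 + F$)
$W{\left(b,E \right)} = 2 b \left(-2 + E + b\right)$ ($W{\left(b,E \right)} = \left(b + b\right) \left(E + \left(-2 + b\right)\right) = 2 b \left(-2 + E + b\right)$)
$B = 11881$ ($B = \left(-109\right)^{2} = 11881$)
$R{\left(g \right)} = 89 + g$
$B - R{\left(W{\left(10,-11 \right)} \right)} = 11881 - \left(89 + 2 \cdot 10 \left(-2 - 11 + 10\right)\right) = 11881 - \left(89 + 2 \cdot 10 \left(-3\right)\right) = 11881 - \left(89 - 60\right) = 11881 - 29 = 11852$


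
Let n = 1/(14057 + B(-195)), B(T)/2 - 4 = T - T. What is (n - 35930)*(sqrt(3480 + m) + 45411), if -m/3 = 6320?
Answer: -22948696294539/14065 - 3032132694*I*sqrt(430)/14065 ≈ -1.6316e+9 - 4.4704e+6*I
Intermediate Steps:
m = -18960 (m = -3*6320 = -18960)
B(T) = 8 (B(T) = 8 + 2*(T - T) = 8 + 2*0 = 8 + 0 = 8)
n = 1/14065 (n = 1/(14057 + 8) = 1/14065 ≈ 7.1098e-5)
(n - 35930)*(sqrt(3480 + m) + 45411) = (1/14065 - 35930)*(sqrt(3480 - 18960) + 45411) = -505355449*(sqrt(-15480) + 45411)/14065 = -505355449*(6*I*sqrt(430) + 45411)/14065 = -505355449*(45411 + 6*I*sqrt(430))/14065 = -22948696294539/14065 - 3032132694*I*sqrt(430)/14065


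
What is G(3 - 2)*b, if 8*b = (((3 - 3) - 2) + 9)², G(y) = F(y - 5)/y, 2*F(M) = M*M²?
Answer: -196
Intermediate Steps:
F(M) = M³/2 (F(M) = (M*M²)/2 = M³/2)
G(y) = (-5 + y)³/(2*y) (G(y) = ((y - 5)³/2)/y = ((-5 + y)³/2)/y = (-5 + y)³/(2*y))
b = 49/8 (b = (((3 - 3) - 2) + 9)²/8 = ((0 - 2) + 9)²/8 = (-2 + 9)²/8 = (⅛)*7² = (⅛)*49 = 49/8 ≈ 6.1250)
G(3 - 2)*b = ((-5 + (3 - 2))³/(2*(3 - 2)))*(49/8) = ((½)*(-5 + 1)³/1)*(49/8) = ((½)*1*(-4)³)*(49/8) = ((½)*1*(-64))*(49/8) = -32*49/8 = -196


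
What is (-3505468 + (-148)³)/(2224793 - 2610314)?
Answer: 6747260/385521 ≈ 17.502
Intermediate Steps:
(-3505468 + (-148)³)/(2224793 - 2610314) = (-3505468 - 3241792)/(-385521) = -6747260*(-1/385521) = 6747260/385521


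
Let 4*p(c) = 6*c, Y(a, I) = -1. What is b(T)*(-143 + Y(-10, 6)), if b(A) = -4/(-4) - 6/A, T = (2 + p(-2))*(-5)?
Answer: 144/5 ≈ 28.800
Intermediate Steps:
p(c) = 3*c/2 (p(c) = (6*c)/4 = 3*c/2)
T = 5 (T = (2 + (3/2)*(-2))*(-5) = (2 - 3)*(-5) = -1*(-5) = 5)
b(A) = 1 - 6/A (b(A) = -4*(-¼) - 6/A = 1 - 6/A)
b(T)*(-143 + Y(-10, 6)) = ((-6 + 5)/5)*(-143 - 1) = ((⅕)*(-1))*(-144) = -⅕*(-144) = 144/5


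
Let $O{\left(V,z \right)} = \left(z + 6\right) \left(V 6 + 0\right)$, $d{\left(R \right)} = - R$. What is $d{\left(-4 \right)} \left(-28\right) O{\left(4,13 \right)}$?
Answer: $-51072$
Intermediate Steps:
$O{\left(V,z \right)} = 6 V \left(6 + z\right)$ ($O{\left(V,z \right)} = \left(6 + z\right) \left(6 V + 0\right) = \left(6 + z\right) 6 V = 6 V \left(6 + z\right)$)
$d{\left(-4 \right)} \left(-28\right) O{\left(4,13 \right)} = \left(-1\right) \left(-4\right) \left(-28\right) 6 \cdot 4 \left(6 + 13\right) = 4 \left(-28\right) 6 \cdot 4 \cdot 19 = \left(-112\right) 456 = -51072$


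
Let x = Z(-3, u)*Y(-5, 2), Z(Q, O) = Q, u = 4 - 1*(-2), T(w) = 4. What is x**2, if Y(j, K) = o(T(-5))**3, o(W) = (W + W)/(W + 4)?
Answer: 9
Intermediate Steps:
u = 6 (u = 4 + 2 = 6)
o(W) = 2*W/(4 + W) (o(W) = (2*W)/(4 + W) = 2*W/(4 + W))
Y(j, K) = 1 (Y(j, K) = (2*4/(4 + 4))**3 = (2*4/8)**3 = (2*4*(1/8))**3 = 1**3 = 1)
x = -3 (x = -3*1 = -3)
x**2 = (-3)**2 = 9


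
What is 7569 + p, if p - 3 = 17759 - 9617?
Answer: 15714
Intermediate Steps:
p = 8145 (p = 3 + (17759 - 9617) = 3 + 8142 = 8145)
7569 + p = 7569 + 8145 = 15714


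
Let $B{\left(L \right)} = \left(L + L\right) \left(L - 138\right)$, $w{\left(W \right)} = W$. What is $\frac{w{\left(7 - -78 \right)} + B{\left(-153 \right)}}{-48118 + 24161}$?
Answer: $- \frac{89131}{23957} \approx -3.7205$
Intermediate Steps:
$B{\left(L \right)} = 2 L \left(-138 + L\right)$
$\frac{w{\left(7 - -78 \right)} + B{\left(-153 \right)}}{-48118 + 24161} = \frac{\left(7 - -78\right) + 2 \left(-153\right) \left(-138 - 153\right)}{-48118 + 24161} = \frac{\left(7 + 78\right) + 2 \left(-153\right) \left(-291\right)}{-23957} = \left(85 + 89046\right) \left(- \frac{1}{23957}\right) = 89131 \left(- \frac{1}{23957}\right) = - \frac{89131}{23957}$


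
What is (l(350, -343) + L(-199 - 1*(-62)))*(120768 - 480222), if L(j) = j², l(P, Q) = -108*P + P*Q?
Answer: 49993221774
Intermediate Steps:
(l(350, -343) + L(-199 - 1*(-62)))*(120768 - 480222) = (350*(-108 - 343) + (-199 - 1*(-62))²)*(120768 - 480222) = (350*(-451) + (-199 + 62)²)*(-359454) = (-157850 + (-137)²)*(-359454) = (-157850 + 18769)*(-359454) = -139081*(-359454) = 49993221774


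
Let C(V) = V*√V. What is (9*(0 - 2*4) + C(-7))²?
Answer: 4841 + 1008*I*√7 ≈ 4841.0 + 2666.9*I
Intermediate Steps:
C(V) = V^(3/2)
(9*(0 - 2*4) + C(-7))² = (9*(0 - 2*4) + (-7)^(3/2))² = (9*(0 - 8) - 7*I*√7)² = (9*(-8) - 7*I*√7)² = (-72 - 7*I*√7)²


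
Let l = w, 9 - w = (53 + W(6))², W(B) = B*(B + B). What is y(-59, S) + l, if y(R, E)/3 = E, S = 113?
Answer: -15277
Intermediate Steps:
W(B) = 2*B² (W(B) = B*(2*B) = 2*B²)
y(R, E) = 3*E
w = -15616 (w = 9 - (53 + 2*6²)² = 9 - (53 + 2*36)² = 9 - (53 + 72)² = 9 - 1*125² = 9 - 1*15625 = 9 - 15625 = -15616)
l = -15616
y(-59, S) + l = 3*113 - 15616 = 339 - 15616 = -15277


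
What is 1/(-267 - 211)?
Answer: -1/478 ≈ -0.0020920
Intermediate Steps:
1/(-267 - 211) = 1/(-478) = -1/478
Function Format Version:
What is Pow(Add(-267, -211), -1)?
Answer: Rational(-1, 478) ≈ -0.0020920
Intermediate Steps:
Pow(Add(-267, -211), -1) = Pow(-478, -1) = Rational(-1, 478)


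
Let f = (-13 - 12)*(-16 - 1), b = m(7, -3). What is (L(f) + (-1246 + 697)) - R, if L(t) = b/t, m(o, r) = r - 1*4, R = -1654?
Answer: 469618/425 ≈ 1105.0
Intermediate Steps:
m(o, r) = -4 + r (m(o, r) = r - 4 = -4 + r)
b = -7 (b = -4 - 3 = -7)
f = 425 (f = -25*(-17) = 425)
L(t) = -7/t
(L(f) + (-1246 + 697)) - R = (-7/425 + (-1246 + 697)) - 1*(-1654) = (-7*1/425 - 549) + 1654 = (-7/425 - 549) + 1654 = -233332/425 + 1654 = 469618/425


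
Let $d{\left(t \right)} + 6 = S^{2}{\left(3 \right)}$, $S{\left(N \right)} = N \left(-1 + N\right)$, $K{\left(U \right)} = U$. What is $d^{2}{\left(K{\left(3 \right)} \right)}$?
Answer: $900$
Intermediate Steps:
$d{\left(t \right)} = 30$ ($d{\left(t \right)} = -6 + \left(3 \left(-1 + 3\right)\right)^{2} = -6 + \left(3 \cdot 2\right)^{2} = -6 + 6^{2} = -6 + 36 = 30$)
$d^{2}{\left(K{\left(3 \right)} \right)} = 30^{2} = 900$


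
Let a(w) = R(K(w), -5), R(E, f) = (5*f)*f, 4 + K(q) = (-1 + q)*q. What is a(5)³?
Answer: 1953125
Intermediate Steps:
K(q) = -4 + q*(-1 + q) (K(q) = -4 + (-1 + q)*q = -4 + q*(-1 + q))
R(E, f) = 5*f²
a(w) = 125 (a(w) = 5*(-5)² = 5*25 = 125)
a(5)³ = 125³ = 1953125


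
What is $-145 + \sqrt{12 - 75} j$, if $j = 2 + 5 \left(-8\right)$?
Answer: $-145 - 114 i \sqrt{7} \approx -145.0 - 301.62 i$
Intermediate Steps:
$j = -38$ ($j = 2 - 40 = -38$)
$-145 + \sqrt{12 - 75} j = -145 + \sqrt{12 - 75} \left(-38\right) = -145 + \sqrt{-63} \left(-38\right) = -145 + 3 i \sqrt{7} \left(-38\right) = -145 - 114 i \sqrt{7}$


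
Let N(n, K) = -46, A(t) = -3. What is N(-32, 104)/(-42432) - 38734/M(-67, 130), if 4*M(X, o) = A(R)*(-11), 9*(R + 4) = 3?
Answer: -365235713/77792 ≈ -4695.0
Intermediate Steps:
R = -11/3 (R = -4 + (⅑)*3 = -4 + ⅓ = -11/3 ≈ -3.6667)
M(X, o) = 33/4 (M(X, o) = (-3*(-11))/4 = (¼)*33 = 33/4)
N(-32, 104)/(-42432) - 38734/M(-67, 130) = -46/(-42432) - 38734/33/4 = -46*(-1/42432) - 38734*4/33 = 23/21216 - 154936/33 = -365235713/77792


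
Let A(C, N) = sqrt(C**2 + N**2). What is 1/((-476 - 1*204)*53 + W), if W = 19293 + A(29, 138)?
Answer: -16747/280442124 - sqrt(19885)/280442124 ≈ -6.0219e-5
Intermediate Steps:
W = 19293 + sqrt(19885) (W = 19293 + sqrt(29**2 + 138**2) = 19293 + sqrt(841 + 19044) = 19293 + sqrt(19885) ≈ 19434.)
1/((-476 - 1*204)*53 + W) = 1/((-476 - 1*204)*53 + (19293 + sqrt(19885))) = 1/((-476 - 204)*53 + (19293 + sqrt(19885))) = 1/(-680*53 + (19293 + sqrt(19885))) = 1/(-36040 + (19293 + sqrt(19885))) = 1/(-16747 + sqrt(19885))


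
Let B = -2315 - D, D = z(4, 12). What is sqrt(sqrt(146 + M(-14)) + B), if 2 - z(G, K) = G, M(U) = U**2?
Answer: sqrt(-2313 + 3*sqrt(38)) ≈ 47.901*I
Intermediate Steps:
z(G, K) = 2 - G
D = -2 (D = 2 - 1*4 = 2 - 4 = -2)
B = -2313 (B = -2315 - 1*(-2) = -2315 + 2 = -2313)
sqrt(sqrt(146 + M(-14)) + B) = sqrt(sqrt(146 + (-14)**2) - 2313) = sqrt(sqrt(146 + 196) - 2313) = sqrt(sqrt(342) - 2313) = sqrt(3*sqrt(38) - 2313) = sqrt(-2313 + 3*sqrt(38))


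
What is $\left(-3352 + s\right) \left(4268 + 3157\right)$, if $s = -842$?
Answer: $-31140450$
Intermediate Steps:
$\left(-3352 + s\right) \left(4268 + 3157\right) = \left(-3352 - 842\right) \left(4268 + 3157\right) = \left(-4194\right) 7425 = -31140450$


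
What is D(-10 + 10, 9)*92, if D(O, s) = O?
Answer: 0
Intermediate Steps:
D(-10 + 10, 9)*92 = (-10 + 10)*92 = 0*92 = 0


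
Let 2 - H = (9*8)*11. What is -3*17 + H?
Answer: -841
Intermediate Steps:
H = -790 (H = 2 - 9*8*11 = 2 - 72*11 = 2 - 1*792 = 2 - 792 = -790)
-3*17 + H = -3*17 - 790 = -51 - 790 = -841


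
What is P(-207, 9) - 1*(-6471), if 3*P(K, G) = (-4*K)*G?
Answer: 8955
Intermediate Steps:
P(K, G) = -4*G*K/3 (P(K, G) = ((-4*K)*G)/3 = (-4*G*K)/3 = -4*G*K/3)
P(-207, 9) - 1*(-6471) = -4/3*9*(-207) - 1*(-6471) = 2484 + 6471 = 8955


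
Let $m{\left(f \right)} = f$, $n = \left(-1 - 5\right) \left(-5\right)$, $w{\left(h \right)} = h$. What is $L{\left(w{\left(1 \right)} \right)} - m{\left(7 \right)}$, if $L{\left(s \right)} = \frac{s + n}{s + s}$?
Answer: $\frac{17}{2} \approx 8.5$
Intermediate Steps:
$n = 30$ ($n = \left(-6\right) \left(-5\right) = 30$)
$L{\left(s \right)} = \frac{30 + s}{2 s}$ ($L{\left(s \right)} = \frac{s + 30}{s + s} = \frac{30 + s}{2 s}$)
$L{\left(w{\left(1 \right)} \right)} - m{\left(7 \right)} = \frac{30 + 1}{2 \cdot 1} - 7 = \frac{1}{2} \cdot 1 \cdot 31 - 7 = \frac{31}{2} - 7 = \frac{17}{2}$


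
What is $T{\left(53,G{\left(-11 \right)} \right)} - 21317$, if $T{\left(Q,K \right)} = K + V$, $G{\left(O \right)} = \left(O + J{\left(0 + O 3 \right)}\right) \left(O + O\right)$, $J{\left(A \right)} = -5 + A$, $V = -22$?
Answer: $-20261$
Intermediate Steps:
$G{\left(O \right)} = 2 O \left(-5 + 4 O\right)$ ($G{\left(O \right)} = \left(O + \left(-5 + \left(0 + O 3\right)\right)\right) \left(O + O\right) = \left(O + \left(-5 + \left(0 + 3 O\right)\right)\right) 2 O = \left(O + \left(-5 + 3 O\right)\right) 2 O = \left(-5 + 4 O\right) 2 O = 2 O \left(-5 + 4 O\right)$)
$T{\left(Q,K \right)} = -22 + K$ ($T{\left(Q,K \right)} = K - 22 = -22 + K$)
$T{\left(53,G{\left(-11 \right)} \right)} - 21317 = \left(-22 + 2 \left(-11\right) \left(-5 + 4 \left(-11\right)\right)\right) - 21317 = \left(-22 + 2 \left(-11\right) \left(-5 - 44\right)\right) - 21317 = \left(-22 + 2 \left(-11\right) \left(-49\right)\right) - 21317 = \left(-22 + 1078\right) - 21317 = 1056 - 21317 = -20261$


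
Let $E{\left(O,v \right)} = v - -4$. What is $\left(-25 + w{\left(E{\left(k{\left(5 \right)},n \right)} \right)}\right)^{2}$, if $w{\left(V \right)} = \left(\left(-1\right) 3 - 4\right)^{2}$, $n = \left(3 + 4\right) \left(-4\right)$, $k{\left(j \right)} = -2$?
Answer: $576$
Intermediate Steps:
$n = -28$ ($n = 7 \left(-4\right) = -28$)
$E{\left(O,v \right)} = 4 + v$ ($E{\left(O,v \right)} = v + 4 = 4 + v$)
$w{\left(V \right)} = 49$ ($w{\left(V \right)} = \left(-3 - 4\right)^{2} = \left(-7\right)^{2} = 49$)
$\left(-25 + w{\left(E{\left(k{\left(5 \right)},n \right)} \right)}\right)^{2} = \left(-25 + 49\right)^{2} = 24^{2} = 576$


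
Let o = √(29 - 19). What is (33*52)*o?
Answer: 1716*√10 ≈ 5426.5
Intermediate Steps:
o = √10 ≈ 3.1623
(33*52)*o = (33*52)*√10 = 1716*√10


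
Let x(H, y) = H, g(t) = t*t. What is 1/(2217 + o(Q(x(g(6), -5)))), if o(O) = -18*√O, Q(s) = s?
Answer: 1/2109 ≈ 0.00047416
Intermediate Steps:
g(t) = t²
1/(2217 + o(Q(x(g(6), -5)))) = 1/(2217 - 18*√(6²)) = 1/(2217 - 18*√36) = 1/(2217 - 18*6) = 1/(2217 - 108) = 1/2109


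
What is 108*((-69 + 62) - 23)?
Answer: -3240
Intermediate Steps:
108*((-69 + 62) - 23) = 108*(-7 - 23) = 108*(-30) = -3240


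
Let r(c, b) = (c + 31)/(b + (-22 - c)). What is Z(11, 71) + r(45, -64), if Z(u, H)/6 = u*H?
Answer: 613790/131 ≈ 4685.4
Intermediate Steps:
Z(u, H) = 6*H*u (Z(u, H) = 6*(u*H) = 6*(H*u) = 6*H*u)
r(c, b) = (31 + c)/(-22 + b - c)
Z(11, 71) + r(45, -64) = 6*71*11 + (31 + 45)/(-22 - 64 - 1*45) = 4686 + 76/(-22 - 64 - 45) = 4686 + 76/(-131) = 4686 - 1/131*76 = 4686 - 76/131 = 613790/131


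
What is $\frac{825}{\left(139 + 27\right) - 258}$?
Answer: $- \frac{825}{92} \approx -8.9674$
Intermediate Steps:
$\frac{825}{\left(139 + 27\right) - 258} = \frac{825}{166 - 258} = \frac{825}{-92} = 825 \left(- \frac{1}{92}\right) = - \frac{825}{92}$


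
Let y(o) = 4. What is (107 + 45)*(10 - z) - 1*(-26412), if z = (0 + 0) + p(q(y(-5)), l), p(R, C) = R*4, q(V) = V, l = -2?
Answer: 25500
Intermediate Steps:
p(R, C) = 4*R
z = 16 (z = (0 + 0) + 4*4 = 0 + 16 = 16)
(107 + 45)*(10 - z) - 1*(-26412) = (107 + 45)*(10 - 1*16) - 1*(-26412) = 152*(10 - 16) + 26412 = 152*(-6) + 26412 = -912 + 26412 = 25500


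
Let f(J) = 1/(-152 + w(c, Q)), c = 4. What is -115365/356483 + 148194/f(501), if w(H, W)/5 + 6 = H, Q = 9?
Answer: -8558240071089/356483 ≈ -2.4007e+7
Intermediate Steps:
w(H, W) = -30 + 5*H
f(J) = -1/162 (f(J) = 1/(-152 + (-30 + 5*4)) = 1/(-152 + (-30 + 20)) = 1/(-152 - 10) = 1/(-162) = -1/162)
-115365/356483 + 148194/f(501) = -115365/356483 + 148194/(-1/162) = -115365*1/356483 + 148194*(-162) = -115365/356483 - 24007428 = -8558240071089/356483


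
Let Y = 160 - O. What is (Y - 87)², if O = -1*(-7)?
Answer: 4356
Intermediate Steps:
O = 7
Y = 153 (Y = 160 - 1*7 = 160 - 7 = 153)
(Y - 87)² = (153 - 87)² = 66² = 4356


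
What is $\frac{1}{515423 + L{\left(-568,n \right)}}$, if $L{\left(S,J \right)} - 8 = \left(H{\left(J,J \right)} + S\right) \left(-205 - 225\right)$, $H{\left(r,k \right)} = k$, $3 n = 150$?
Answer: $\frac{1}{738171} \approx 1.3547 \cdot 10^{-6}$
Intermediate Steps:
$n = 50$ ($n = \frac{1}{3} \cdot 150 = 50$)
$L{\left(S,J \right)} = 8 - 430 J - 430 S$ ($L{\left(S,J \right)} = 8 + \left(J + S\right) \left(-205 - 225\right) = 8 + \left(J + S\right) \left(-430\right) = 8 - \left(430 J + 430 S\right) = 8 - 430 J - 430 S$)
$\frac{1}{515423 + L{\left(-568,n \right)}} = \frac{1}{515423 - -222748} = \frac{1}{515423 + \left(8 - 21500 + 244240\right)} = \frac{1}{515423 + 222748} = \frac{1}{738171}$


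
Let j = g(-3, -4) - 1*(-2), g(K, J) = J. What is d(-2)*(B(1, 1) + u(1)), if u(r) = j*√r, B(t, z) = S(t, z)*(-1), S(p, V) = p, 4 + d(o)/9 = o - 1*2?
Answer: 216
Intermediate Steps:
d(o) = -54 + 9*o (d(o) = -36 + 9*(o - 1*2) = -36 + 9*(o - 2) = -36 + 9*(-2 + o) = -36 + (-18 + 9*o) = -54 + 9*o)
B(t, z) = -t (B(t, z) = t*(-1) = -t)
j = -2 (j = -4 - 1*(-2) = -4 + 2 = -2)
u(r) = -2*√r
d(-2)*(B(1, 1) + u(1)) = (-54 + 9*(-2))*(-1*1 - 2*√1) = (-54 - 18)*(-1 - 2*1) = -72*(-1 - 2) = -72*(-3) = 216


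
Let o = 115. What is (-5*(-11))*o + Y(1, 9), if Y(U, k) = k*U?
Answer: 6334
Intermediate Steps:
Y(U, k) = U*k
(-5*(-11))*o + Y(1, 9) = -5*(-11)*115 + 1*9 = 55*115 + 9 = 6325 + 9 = 6334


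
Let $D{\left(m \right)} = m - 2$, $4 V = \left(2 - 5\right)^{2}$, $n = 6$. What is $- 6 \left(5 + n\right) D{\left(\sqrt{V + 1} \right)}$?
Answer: $132 - 33 \sqrt{13} \approx 13.017$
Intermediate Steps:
$V = \frac{9}{4}$ ($V = \frac{\left(2 - 5\right)^{2}}{4} = \frac{\left(-3\right)^{2}}{4} = \frac{1}{4} \cdot 9 = \frac{9}{4} \approx 2.25$)
$D{\left(m \right)} = -2 + m$
$- 6 \left(5 + n\right) D{\left(\sqrt{V + 1} \right)} = - 6 \left(5 + 6\right) \left(-2 + \sqrt{\frac{9}{4} + 1}\right) = \left(-6\right) 11 \left(-2 + \sqrt{\frac{13}{4}}\right) = - 66 \left(-2 + \frac{\sqrt{13}}{2}\right) = 132 - 33 \sqrt{13}$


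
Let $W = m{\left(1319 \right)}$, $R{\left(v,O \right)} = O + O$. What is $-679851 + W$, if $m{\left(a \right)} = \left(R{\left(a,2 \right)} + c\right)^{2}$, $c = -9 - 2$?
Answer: $-679802$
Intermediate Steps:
$R{\left(v,O \right)} = 2 O$
$c = -11$ ($c = -9 - 2 = -11$)
$m{\left(a \right)} = 49$ ($m{\left(a \right)} = \left(2 \cdot 2 - 11\right)^{2} = \left(4 - 11\right)^{2} = \left(-7\right)^{2} = 49$)
$W = 49$
$-679851 + W = -679851 + 49 = -679802$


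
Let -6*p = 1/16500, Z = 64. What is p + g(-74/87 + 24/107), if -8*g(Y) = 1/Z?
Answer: -12439/6336000 ≈ -0.0019632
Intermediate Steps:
g(Y) = -1/512 (g(Y) = -1/8/64 = -1/8*1/64 = -1/512)
p = -1/99000 (p = -1/6/16500 = -1/6*1/16500 = -1/99000 ≈ -1.0101e-5)
p + g(-74/87 + 24/107) = -1/99000 - 1/512 = -12439/6336000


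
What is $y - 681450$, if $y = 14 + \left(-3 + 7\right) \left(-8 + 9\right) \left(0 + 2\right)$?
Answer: $-681428$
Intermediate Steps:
$y = 22$ ($y = 14 + 4 \cdot 1 \cdot 2 = 14 + 4 \cdot 2 = 14 + 8 = 22$)
$y - 681450 = 22 - 681450 = -681428$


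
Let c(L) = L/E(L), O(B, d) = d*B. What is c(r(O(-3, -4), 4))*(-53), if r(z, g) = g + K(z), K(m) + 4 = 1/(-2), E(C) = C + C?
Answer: -53/2 ≈ -26.500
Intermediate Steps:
E(C) = 2*C
K(m) = -9/2 (K(m) = -4 + 1/(-2) = -4 - ½ = -9/2)
O(B, d) = B*d
r(z, g) = -9/2 + g (r(z, g) = g - 9/2 = -9/2 + g)
c(L) = ½ (c(L) = L/((2*L)) = L*(1/(2*L)) = ½)
c(r(O(-3, -4), 4))*(-53) = (½)*(-53) = -53/2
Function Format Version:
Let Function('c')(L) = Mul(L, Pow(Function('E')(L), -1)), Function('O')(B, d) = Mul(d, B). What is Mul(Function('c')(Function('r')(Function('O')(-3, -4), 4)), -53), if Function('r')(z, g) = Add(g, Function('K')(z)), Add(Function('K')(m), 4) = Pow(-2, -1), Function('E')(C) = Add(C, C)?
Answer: Rational(-53, 2) ≈ -26.500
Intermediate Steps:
Function('E')(C) = Mul(2, C)
Function('K')(m) = Rational(-9, 2) (Function('K')(m) = Add(-4, Pow(-2, -1)) = Add(-4, Rational(-1, 2)) = Rational(-9, 2))
Function('O')(B, d) = Mul(B, d)
Function('r')(z, g) = Add(Rational(-9, 2), g) (Function('r')(z, g) = Add(g, Rational(-9, 2)) = Add(Rational(-9, 2), g))
Function('c')(L) = Rational(1, 2) (Function('c')(L) = Mul(L, Pow(Mul(2, L), -1)) = Mul(L, Mul(Rational(1, 2), Pow(L, -1))) = Rational(1, 2))
Mul(Function('c')(Function('r')(Function('O')(-3, -4), 4)), -53) = Mul(Rational(1, 2), -53) = Rational(-53, 2)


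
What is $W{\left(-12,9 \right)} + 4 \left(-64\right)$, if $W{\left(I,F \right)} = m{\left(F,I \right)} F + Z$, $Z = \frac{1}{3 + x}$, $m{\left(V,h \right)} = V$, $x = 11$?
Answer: $- \frac{2449}{14} \approx -174.93$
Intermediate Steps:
$Z = \frac{1}{14}$ ($Z = \frac{1}{3 + 11} = \frac{1}{14} \approx 0.071429$)
$W{\left(I,F \right)} = \frac{1}{14} + F^{2}$ ($W{\left(I,F \right)} = F F + \frac{1}{14} = F^{2} + \frac{1}{14} = \frac{1}{14} + F^{2}$)
$W{\left(-12,9 \right)} + 4 \left(-64\right) = \left(\frac{1}{14} + 9^{2}\right) + 4 \left(-64\right) = \left(\frac{1}{14} + 81\right) - 256 = \frac{1135}{14} - 256 = - \frac{2449}{14}$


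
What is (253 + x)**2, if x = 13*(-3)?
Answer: 45796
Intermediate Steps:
x = -39
(253 + x)**2 = (253 - 39)**2 = 214**2 = 45796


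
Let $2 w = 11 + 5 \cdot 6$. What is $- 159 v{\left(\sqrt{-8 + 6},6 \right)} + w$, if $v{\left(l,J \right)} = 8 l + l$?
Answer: $\frac{41}{2} - 1431 i \sqrt{2} \approx 20.5 - 2023.7 i$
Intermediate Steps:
$v{\left(l,J \right)} = 9 l$
$w = \frac{41}{2}$ ($w = \frac{11 + 5 \cdot 6}{2} = \frac{11 + 30}{2} = \frac{1}{2} \cdot 41 = \frac{41}{2} \approx 20.5$)
$- 159 v{\left(\sqrt{-8 + 6},6 \right)} + w = - 159 \cdot 9 \sqrt{-8 + 6} + \frac{41}{2} = - 159 \cdot 9 \sqrt{-2} + \frac{41}{2} = - 159 \cdot 9 i \sqrt{2} + \frac{41}{2} = - 1431 i \sqrt{2} + \frac{41}{2} = \frac{41}{2} - 1431 i \sqrt{2}$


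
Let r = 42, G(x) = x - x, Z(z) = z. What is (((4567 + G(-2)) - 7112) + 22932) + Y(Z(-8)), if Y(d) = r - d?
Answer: 20437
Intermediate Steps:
G(x) = 0
Y(d) = 42 - d
(((4567 + G(-2)) - 7112) + 22932) + Y(Z(-8)) = (((4567 + 0) - 7112) + 22932) + (42 - 1*(-8)) = ((4567 - 7112) + 22932) + (42 + 8) = (-2545 + 22932) + 50 = 20387 + 50 = 20437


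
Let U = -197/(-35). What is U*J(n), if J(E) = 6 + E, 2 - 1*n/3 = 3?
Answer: 591/35 ≈ 16.886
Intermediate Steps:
n = -3 (n = 6 - 3*3 = 6 - 9 = -3)
U = 197/35 (U = -197*(-1/35) = 197/35 ≈ 5.6286)
U*J(n) = 197*(6 - 3)/35 = (197/35)*3 = 591/35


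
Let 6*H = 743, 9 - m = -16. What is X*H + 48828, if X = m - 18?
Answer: 298169/6 ≈ 49695.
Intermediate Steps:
m = 25 (m = 9 - 1*(-16) = 9 + 16 = 25)
X = 7 (X = 25 - 18 = 7)
H = 743/6 (H = (⅙)*743 = 743/6 ≈ 123.83)
X*H + 48828 = 7*(743/6) + 48828 = 5201/6 + 48828 = 298169/6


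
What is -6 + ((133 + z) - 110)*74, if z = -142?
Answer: -8812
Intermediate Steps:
-6 + ((133 + z) - 110)*74 = -6 + ((133 - 142) - 110)*74 = -6 + (-9 - 110)*74 = -6 - 119*74 = -6 - 8806 = -8812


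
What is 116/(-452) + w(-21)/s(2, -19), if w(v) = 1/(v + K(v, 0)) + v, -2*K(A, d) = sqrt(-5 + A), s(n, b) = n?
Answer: (-2431*sqrt(26) + 102328*I)/(226*(sqrt(26) - 42*I)) ≈ -10.78 + 0.0028486*I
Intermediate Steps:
K(A, d) = -sqrt(-5 + A)/2
w(v) = v + 1/(v - sqrt(-5 + v)/2) (w(v) = 1/(v - sqrt(-5 + v)/2) + v = v + 1/(v - sqrt(-5 + v)/2))
116/(-452) + w(-21)/s(2, -19) = 116/(-452) + ((2 + 2*(-21)**2 - 1*(-21)*sqrt(-5 - 21))/(-sqrt(-5 - 21) + 2*(-21)))/2 = 116*(-1/452) + ((2 + 2*441 - 1*(-21)*sqrt(-26))/(-sqrt(-26) - 42))*(1/2) = -29/113 + ((2 + 882 - 1*(-21)*I*sqrt(26))/(-I*sqrt(26) - 42))*(1/2) = -29/113 + ((2 + 882 + 21*I*sqrt(26))/(-I*sqrt(26) - 42))*(1/2) = -29/113 + ((884 + 21*I*sqrt(26))/(-42 - I*sqrt(26)))*(1/2) = -29/113 + (884 + 21*I*sqrt(26))/(2*(-42 - I*sqrt(26)))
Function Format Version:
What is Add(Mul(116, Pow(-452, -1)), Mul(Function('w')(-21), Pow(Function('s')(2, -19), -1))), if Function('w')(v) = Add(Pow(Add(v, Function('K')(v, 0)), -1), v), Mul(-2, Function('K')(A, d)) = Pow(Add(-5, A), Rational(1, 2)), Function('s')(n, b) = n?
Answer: Mul(Rational(1, 226), Pow(Add(Pow(26, Rational(1, 2)), Mul(-42, I)), -1), Add(Mul(-2431, Pow(26, Rational(1, 2))), Mul(102328, I))) ≈ Add(-10.780, Mul(0.0028486, I))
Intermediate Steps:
Function('K')(A, d) = Mul(Rational(-1, 2), Pow(Add(-5, A), Rational(1, 2)))
Function('w')(v) = Add(v, Pow(Add(v, Mul(Rational(-1, 2), Pow(Add(-5, v), Rational(1, 2)))), -1)) (Function('w')(v) = Add(Pow(Add(v, Mul(Rational(-1, 2), Pow(Add(-5, v), Rational(1, 2)))), -1), v) = Add(v, Pow(Add(v, Mul(Rational(-1, 2), Pow(Add(-5, v), Rational(1, 2)))), -1)))
Add(Mul(116, Pow(-452, -1)), Mul(Function('w')(-21), Pow(Function('s')(2, -19), -1))) = Add(Mul(116, Pow(-452, -1)), Mul(Mul(Pow(Add(Mul(-1, Pow(Add(-5, -21), Rational(1, 2))), Mul(2, -21)), -1), Add(2, Mul(2, Pow(-21, 2)), Mul(-1, -21, Pow(Add(-5, -21), Rational(1, 2))))), Pow(2, -1))) = Add(Mul(116, Rational(-1, 452)), Mul(Mul(Pow(Add(Mul(-1, Pow(-26, Rational(1, 2))), -42), -1), Add(2, Mul(2, 441), Mul(-1, -21, Pow(-26, Rational(1, 2))))), Rational(1, 2))) = Add(Rational(-29, 113), Mul(Mul(Pow(Add(Mul(-1, Mul(I, Pow(26, Rational(1, 2)))), -42), -1), Add(2, 882, Mul(-1, -21, Mul(I, Pow(26, Rational(1, 2)))))), Rational(1, 2))) = Add(Rational(-29, 113), Mul(Mul(Pow(Add(Mul(-1, I, Pow(26, Rational(1, 2))), -42), -1), Add(2, 882, Mul(21, I, Pow(26, Rational(1, 2))))), Rational(1, 2))) = Add(Rational(-29, 113), Mul(Mul(Pow(Add(-42, Mul(-1, I, Pow(26, Rational(1, 2)))), -1), Add(884, Mul(21, I, Pow(26, Rational(1, 2))))), Rational(1, 2))) = Add(Rational(-29, 113), Mul(Rational(1, 2), Pow(Add(-42, Mul(-1, I, Pow(26, Rational(1, 2)))), -1), Add(884, Mul(21, I, Pow(26, Rational(1, 2))))))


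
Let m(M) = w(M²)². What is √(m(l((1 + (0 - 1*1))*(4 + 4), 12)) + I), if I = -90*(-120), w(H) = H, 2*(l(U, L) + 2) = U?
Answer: 104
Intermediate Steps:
l(U, L) = -2 + U/2
I = 10800
m(M) = M⁴ (m(M) = (M²)² = M⁴)
√(m(l((1 + (0 - 1*1))*(4 + 4), 12)) + I) = √((-2 + ((1 + (0 - 1*1))*(4 + 4))/2)⁴ + 10800) = √((-2 + ((1 + (0 - 1))*8)/2)⁴ + 10800) = √((-2 + ((1 - 1)*8)/2)⁴ + 10800) = √((-2 + (0*8)/2)⁴ + 10800) = √((-2 + (½)*0)⁴ + 10800) = √((-2 + 0)⁴ + 10800) = √((-2)⁴ + 10800) = √(16 + 10800) = √10816 = 104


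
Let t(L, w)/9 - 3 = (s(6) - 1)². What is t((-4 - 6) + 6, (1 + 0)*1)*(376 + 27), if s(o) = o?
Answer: 101556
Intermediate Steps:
t(L, w) = 252 (t(L, w) = 27 + 9*(6 - 1)² = 27 + 9*5² = 27 + 9*25 = 27 + 225 = 252)
t((-4 - 6) + 6, (1 + 0)*1)*(376 + 27) = 252*(376 + 27) = 252*403 = 101556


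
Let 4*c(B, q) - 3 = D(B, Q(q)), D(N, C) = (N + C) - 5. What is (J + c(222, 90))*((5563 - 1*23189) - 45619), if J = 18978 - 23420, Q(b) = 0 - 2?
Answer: 554974875/2 ≈ 2.7749e+8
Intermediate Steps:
Q(b) = -2
D(N, C) = -5 + C + N (D(N, C) = (C + N) - 5 = -5 + C + N)
c(B, q) = -1 + B/4 (c(B, q) = ¾ + (-5 - 2 + B)/4 = ¾ + (-7 + B)/4 = ¾ + (-7/4 + B/4) = -1 + B/4)
J = -4442
(J + c(222, 90))*((5563 - 1*23189) - 45619) = (-4442 + (-1 + (¼)*222))*((5563 - 1*23189) - 45619) = (-4442 + (-1 + 111/2))*((5563 - 23189) - 45619) = (-4442 + 109/2)*(-17626 - 45619) = -8775/2*(-63245) = 554974875/2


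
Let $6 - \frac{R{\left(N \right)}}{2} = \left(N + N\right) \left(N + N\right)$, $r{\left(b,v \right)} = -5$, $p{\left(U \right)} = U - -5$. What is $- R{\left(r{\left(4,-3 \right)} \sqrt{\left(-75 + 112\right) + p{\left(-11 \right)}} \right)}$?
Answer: $6188$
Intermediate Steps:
$p{\left(U \right)} = 5 + U$ ($p{\left(U \right)} = U + 5 = 5 + U$)
$R{\left(N \right)} = 12 - 8 N^{2}$ ($R{\left(N \right)} = 12 - 2 \left(N + N\right) \left(N + N\right) = 12 - 2 \cdot 2 N 2 N = 12 - 2 \cdot 4 N^{2} = 12 - 8 N^{2}$)
$- R{\left(r{\left(4,-3 \right)} \sqrt{\left(-75 + 112\right) + p{\left(-11 \right)}} \right)} = - (12 - 8 \left(- 5 \sqrt{\left(-75 + 112\right) + \left(5 - 11\right)}\right)^{2}) = - (12 - 8 \left(- 5 \sqrt{37 - 6}\right)^{2}) = - (12 - 8 \left(- 5 \sqrt{31}\right)^{2}) = - (12 - 6200) = \left(-1\right) \left(-6188\right) = 6188$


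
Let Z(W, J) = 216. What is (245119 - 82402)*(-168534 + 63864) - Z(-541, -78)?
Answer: -17031588606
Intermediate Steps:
(245119 - 82402)*(-168534 + 63864) - Z(-541, -78) = (245119 - 82402)*(-168534 + 63864) - 1*216 = 162717*(-104670) - 216 = -17031588390 - 216 = -17031588606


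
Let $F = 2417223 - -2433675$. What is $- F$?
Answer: $-4850898$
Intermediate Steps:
$F = 4850898$ ($F = 2417223 + 2433675 = 4850898$)
$- F = \left(-1\right) 4850898 = -4850898$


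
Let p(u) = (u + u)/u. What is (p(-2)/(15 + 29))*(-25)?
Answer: -25/22 ≈ -1.1364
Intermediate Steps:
p(u) = 2 (p(u) = (2*u)/u = 2)
(p(-2)/(15 + 29))*(-25) = (2/(15 + 29))*(-25) = (2/44)*(-25) = ((1/44)*2)*(-25) = (1/22)*(-25) = -25/22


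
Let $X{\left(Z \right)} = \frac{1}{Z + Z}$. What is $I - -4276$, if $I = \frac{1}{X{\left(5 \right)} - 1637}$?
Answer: $\frac{69993834}{16369} \approx 4276.0$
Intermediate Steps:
$X{\left(Z \right)} = \frac{1}{2 Z}$
$I = - \frac{10}{16369}$ ($I = \frac{1}{\frac{1}{2 \cdot 5} - 1637} = \frac{1}{\frac{1}{2} \cdot \frac{1}{5} - 1637} = \frac{1}{\frac{1}{10} - 1637} = \frac{1}{- \frac{16369}{10}} = - \frac{10}{16369} \approx -0.00061091$)
$I - -4276 = - \frac{10}{16369} - -4276 = - \frac{10}{16369} + 4276 = \frac{69993834}{16369}$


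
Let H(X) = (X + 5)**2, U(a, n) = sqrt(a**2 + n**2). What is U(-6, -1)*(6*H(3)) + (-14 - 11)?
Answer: -25 + 384*sqrt(37) ≈ 2310.8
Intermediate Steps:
H(X) = (5 + X)**2
U(-6, -1)*(6*H(3)) + (-14 - 11) = sqrt((-6)**2 + (-1)**2)*(6*(5 + 3)**2) + (-14 - 11) = sqrt(36 + 1)*(6*8**2) - 25 = sqrt(37)*(6*64) - 25 = sqrt(37)*384 - 25 = 384*sqrt(37) - 25 = -25 + 384*sqrt(37)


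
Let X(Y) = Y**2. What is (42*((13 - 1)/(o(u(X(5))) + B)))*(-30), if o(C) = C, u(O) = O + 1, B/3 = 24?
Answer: -1080/7 ≈ -154.29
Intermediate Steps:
B = 72 (B = 3*24 = 72)
u(O) = 1 + O
(42*((13 - 1)/(o(u(X(5))) + B)))*(-30) = (42*((13 - 1)/((1 + 5**2) + 72)))*(-30) = (42*(12/((1 + 25) + 72)))*(-30) = (42*(12/(26 + 72)))*(-30) = (42*(12/98))*(-30) = (42*(12*(1/98)))*(-30) = (42*(6/49))*(-30) = (36/7)*(-30) = -1080/7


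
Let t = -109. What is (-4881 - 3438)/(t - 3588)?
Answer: 8319/3697 ≈ 2.2502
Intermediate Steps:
(-4881 - 3438)/(t - 3588) = (-4881 - 3438)/(-109 - 3588) = -8319/(-3697) = -8319*(-1/3697) = 8319/3697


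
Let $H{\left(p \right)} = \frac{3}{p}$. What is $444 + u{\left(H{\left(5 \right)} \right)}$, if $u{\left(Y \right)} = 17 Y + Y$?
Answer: $\frac{2274}{5} \approx 454.8$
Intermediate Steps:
$u{\left(Y \right)} = 18 Y$
$444 + u{\left(H{\left(5 \right)} \right)} = 444 + 18 \cdot \frac{3}{5} = 444 + \frac{54}{5} = \frac{2274}{5}$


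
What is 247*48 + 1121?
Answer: 12977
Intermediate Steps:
247*48 + 1121 = 11856 + 1121 = 12977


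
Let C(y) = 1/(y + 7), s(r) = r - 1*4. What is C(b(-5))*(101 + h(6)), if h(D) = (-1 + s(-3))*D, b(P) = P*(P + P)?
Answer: 53/57 ≈ 0.92982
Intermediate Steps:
s(r) = -4 + r (s(r) = r - 4 = -4 + r)
b(P) = 2*P² (b(P) = P*(2*P) = 2*P²)
h(D) = -8*D (h(D) = (-1 + (-4 - 3))*D = (-1 - 7)*D = -8*D)
C(y) = 1/(7 + y)
C(b(-5))*(101 + h(6)) = (101 - 8*6)/(7 + 2*(-5)²) = (101 - 48)/(7 + 2*25) = 53/(7 + 50) = 53/57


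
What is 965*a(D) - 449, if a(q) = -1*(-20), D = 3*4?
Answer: 18851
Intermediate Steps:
D = 12
a(q) = 20
965*a(D) - 449 = 965*20 - 449 = 19300 - 449 = 18851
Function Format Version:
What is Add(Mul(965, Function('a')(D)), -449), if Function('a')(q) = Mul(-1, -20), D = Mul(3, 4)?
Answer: 18851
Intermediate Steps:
D = 12
Function('a')(q) = 20
Add(Mul(965, Function('a')(D)), -449) = Add(Mul(965, 20), -449) = Add(19300, -449) = 18851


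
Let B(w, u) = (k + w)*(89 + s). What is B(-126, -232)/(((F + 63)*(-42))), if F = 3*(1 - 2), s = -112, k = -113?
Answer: -5497/2520 ≈ -2.1814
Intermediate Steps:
F = -3 (F = 3*(-1) = -3)
B(w, u) = 2599 - 23*w (B(w, u) = (-113 + w)*(89 - 112) = (-113 + w)*(-23) = 2599 - 23*w)
B(-126, -232)/(((F + 63)*(-42))) = (2599 - 23*(-126))/(((-3 + 63)*(-42))) = (2599 + 2898)/((60*(-42))) = 5497/(-2520) = 5497*(-1/2520) = -5497/2520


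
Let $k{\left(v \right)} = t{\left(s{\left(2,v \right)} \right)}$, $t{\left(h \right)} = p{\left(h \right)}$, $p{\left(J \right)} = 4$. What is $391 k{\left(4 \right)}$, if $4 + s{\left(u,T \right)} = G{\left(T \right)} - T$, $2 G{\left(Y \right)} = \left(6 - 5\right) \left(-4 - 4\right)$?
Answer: $1564$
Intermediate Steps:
$G{\left(Y \right)} = -4$ ($G{\left(Y \right)} = \frac{\left(6 - 5\right) \left(-4 - 4\right)}{2} = \frac{1 \left(-8\right)}{2} = \frac{1}{2} \left(-8\right) = -4$)
$s{\left(u,T \right)} = -8 - T$ ($s{\left(u,T \right)} = -4 - \left(4 + T\right) = -8 - T$)
$t{\left(h \right)} = 4$
$k{\left(v \right)} = 4$
$391 k{\left(4 \right)} = 391 \cdot 4 = 1564$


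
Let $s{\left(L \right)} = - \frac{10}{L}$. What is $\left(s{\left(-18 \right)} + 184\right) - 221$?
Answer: $- \frac{328}{9} \approx -36.444$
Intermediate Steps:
$\left(s{\left(-18 \right)} + 184\right) - 221 = \left(- \frac{10}{-18} + 184\right) - 221 = \left(\left(-10\right) \left(- \frac{1}{18}\right) + 184\right) - 221 = \left(\frac{5}{9} + 184\right) - 221 = \frac{1661}{9} - 221 = - \frac{328}{9}$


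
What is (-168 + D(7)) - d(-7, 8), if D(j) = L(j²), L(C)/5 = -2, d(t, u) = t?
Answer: -171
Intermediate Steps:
L(C) = -10 (L(C) = 5*(-2) = -10)
D(j) = -10
(-168 + D(7)) - d(-7, 8) = (-168 - 10) - 1*(-7) = -178 + 7 = -171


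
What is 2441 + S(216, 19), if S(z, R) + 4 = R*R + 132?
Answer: 2930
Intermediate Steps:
S(z, R) = 128 + R**2 (S(z, R) = -4 + (R*R + 132) = -4 + (R**2 + 132) = -4 + (132 + R**2) = 128 + R**2)
2441 + S(216, 19) = 2441 + (128 + 19**2) = 2441 + (128 + 361) = 2441 + 489 = 2930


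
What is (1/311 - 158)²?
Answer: 2414444769/96721 ≈ 24963.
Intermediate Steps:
(1/311 - 158)² = (-49137/311)² = 2414444769/96721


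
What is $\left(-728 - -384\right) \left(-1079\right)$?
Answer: $371176$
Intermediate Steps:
$\left(-728 - -384\right) \left(-1079\right) = \left(-728 + \left(-157 + 541\right)\right) \left(-1079\right) = \left(-728 + 384\right) \left(-1079\right) = \left(-344\right) \left(-1079\right) = 371176$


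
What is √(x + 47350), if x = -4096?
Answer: 9*√534 ≈ 207.98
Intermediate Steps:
√(x + 47350) = √(-4096 + 47350) = √43254 = 9*√534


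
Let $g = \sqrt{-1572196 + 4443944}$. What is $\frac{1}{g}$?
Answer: $\frac{\sqrt{717937}}{1435874} \approx 0.0005901$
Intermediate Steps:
$g = 2 \sqrt{717937}$ ($g = \sqrt{2871748} = 2 \sqrt{717937} \approx 1694.6$)
$\frac{1}{g} = \frac{1}{2 \sqrt{717937}} = \frac{\sqrt{717937}}{1435874}$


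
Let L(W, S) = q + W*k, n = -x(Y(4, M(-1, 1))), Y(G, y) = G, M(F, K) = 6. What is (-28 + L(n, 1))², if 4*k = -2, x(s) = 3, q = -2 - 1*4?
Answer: 4225/4 ≈ 1056.3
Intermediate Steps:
q = -6 (q = -2 - 4 = -6)
k = -½ (k = (¼)*(-2) = -½ ≈ -0.50000)
n = -3 (n = -1*3 = -3)
L(W, S) = -6 - W/2 (L(W, S) = -6 + W*(-½) = -6 - W/2)
(-28 + L(n, 1))² = (-28 + (-6 - ½*(-3)))² = (-28 + (-6 + 3/2))² = (-28 - 9/2)² = (-65/2)² = 4225/4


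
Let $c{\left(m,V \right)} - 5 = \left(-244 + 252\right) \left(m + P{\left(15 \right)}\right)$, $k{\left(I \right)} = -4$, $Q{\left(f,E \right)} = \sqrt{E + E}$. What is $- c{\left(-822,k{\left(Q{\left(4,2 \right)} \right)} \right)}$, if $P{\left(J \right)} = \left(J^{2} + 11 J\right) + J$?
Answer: $3331$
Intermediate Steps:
$P{\left(J \right)} = J^{2} + 12 J$
$Q{\left(f,E \right)} = \sqrt{2} \sqrt{E}$ ($Q{\left(f,E \right)} = \sqrt{2 E} = \sqrt{2} \sqrt{E}$)
$c{\left(m,V \right)} = 3245 + 8 m$ ($c{\left(m,V \right)} = 5 + \left(-244 + 252\right) \left(m + 15 \left(12 + 15\right)\right) = 5 + 8 \left(m + 15 \cdot 27\right) = 5 + 8 \left(m + 405\right) = 5 + 8 \left(405 + m\right) = 5 + \left(3240 + 8 m\right) = 3245 + 8 m$)
$- c{\left(-822,k{\left(Q{\left(4,2 \right)} \right)} \right)} = - (3245 + 8 \left(-822\right)) = - (3245 - 6576) = \left(-1\right) \left(-3331\right) = 3331$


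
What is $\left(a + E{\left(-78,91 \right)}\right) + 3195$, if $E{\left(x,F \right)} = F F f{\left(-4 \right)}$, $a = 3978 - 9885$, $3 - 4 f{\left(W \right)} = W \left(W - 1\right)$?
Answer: $- \frac{151625}{4} \approx -37906.0$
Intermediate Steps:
$f{\left(W \right)} = \frac{3}{4} - \frac{W \left(-1 + W\right)}{4}$ ($f{\left(W \right)} = \frac{3}{4} - \frac{W \left(W - 1\right)}{4} = \frac{3}{4} - \frac{W \left(-1 + W\right)}{4}$)
$a = -5907$ ($a = 3978 - 9885 = -5907$)
$E{\left(x,F \right)} = - \frac{17 F^{2}}{4}$ ($E{\left(x,F \right)} = F F \left(\frac{3}{4} - \frac{\left(-4\right)^{2}}{4} + \frac{1}{4} \left(-4\right)\right) = F^{2} \left(\frac{3}{4} - 4 - 1\right) = F^{2} \left(- \frac{17}{4}\right) = - \frac{17 F^{2}}{4}$)
$\left(a + E{\left(-78,91 \right)}\right) + 3195 = \left(-5907 - \frac{17 \cdot 91^{2}}{4}\right) + 3195 = \left(-5907 - \frac{140777}{4}\right) + 3195 = - \frac{164405}{4} + 3195 = - \frac{151625}{4}$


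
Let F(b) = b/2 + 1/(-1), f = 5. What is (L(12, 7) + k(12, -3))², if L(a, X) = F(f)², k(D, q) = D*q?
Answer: 18225/16 ≈ 1139.1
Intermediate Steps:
F(b) = -1 + b/2 (F(b) = b*(½) + 1*(-1) = b/2 - 1 = -1 + b/2)
L(a, X) = 9/4 (L(a, X) = (-1 + (½)*5)² = (-1 + 5/2)² = (3/2)² = 9/4)
(L(12, 7) + k(12, -3))² = (9/4 + 12*(-3))² = (9/4 - 36)² = (-135/4)² = 18225/16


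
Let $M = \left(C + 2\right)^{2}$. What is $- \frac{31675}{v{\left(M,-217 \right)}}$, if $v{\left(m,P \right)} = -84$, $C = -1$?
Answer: $\frac{4525}{12} \approx 377.08$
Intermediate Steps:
$M = 1$ ($M = \left(-1 + 2\right)^{2} = 1^{2} = 1$)
$- \frac{31675}{v{\left(M,-217 \right)}} = - \frac{31675}{-84} = \left(-31675\right) \left(- \frac{1}{84}\right) = \frac{4525}{12}$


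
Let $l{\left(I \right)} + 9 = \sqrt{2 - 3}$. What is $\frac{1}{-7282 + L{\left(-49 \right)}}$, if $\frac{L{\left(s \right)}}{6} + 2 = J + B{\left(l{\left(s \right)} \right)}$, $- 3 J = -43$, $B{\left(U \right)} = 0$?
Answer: $- \frac{1}{7208} \approx -0.00013873$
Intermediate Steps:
$l{\left(I \right)} = -9 + i$ ($l{\left(I \right)} = -9 + \sqrt{2 - 3} = -9 + \sqrt{-1} = -9 + i$)
$J = \frac{43}{3}$ ($J = \left(- \frac{1}{3}\right) \left(-43\right) = \frac{43}{3} \approx 14.333$)
$L{\left(s \right)} = 74$ ($L{\left(s \right)} = -12 + 6 \left(\frac{43}{3} + 0\right) = -12 + 6 \cdot \frac{43}{3} = -12 + 86 = 74$)
$\frac{1}{-7282 + L{\left(-49 \right)}} = \frac{1}{-7282 + 74} = \frac{1}{-7208} = - \frac{1}{7208}$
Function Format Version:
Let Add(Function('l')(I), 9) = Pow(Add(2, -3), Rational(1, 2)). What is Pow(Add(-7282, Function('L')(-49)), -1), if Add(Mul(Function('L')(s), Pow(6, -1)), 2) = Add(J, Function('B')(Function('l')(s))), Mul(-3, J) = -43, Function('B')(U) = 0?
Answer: Rational(-1, 7208) ≈ -0.00013873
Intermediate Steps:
Function('l')(I) = Add(-9, I) (Function('l')(I) = Add(-9, Pow(Add(2, -3), Rational(1, 2))) = Add(-9, Pow(-1, Rational(1, 2))) = Add(-9, I))
J = Rational(43, 3) (J = Mul(Rational(-1, 3), -43) = Rational(43, 3) ≈ 14.333)
Function('L')(s) = 74 (Function('L')(s) = Add(-12, Mul(6, Add(Rational(43, 3), 0))) = Add(-12, Mul(6, Rational(43, 3))) = Add(-12, 86) = 74)
Pow(Add(-7282, Function('L')(-49)), -1) = Pow(Add(-7282, 74), -1) = Pow(-7208, -1) = Rational(-1, 7208)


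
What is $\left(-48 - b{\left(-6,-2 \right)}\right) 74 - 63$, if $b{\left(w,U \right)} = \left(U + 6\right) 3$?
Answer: $-4503$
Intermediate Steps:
$b{\left(w,U \right)} = 18 + 3 U$ ($b{\left(w,U \right)} = \left(6 + U\right) 3 = 18 + 3 U$)
$\left(-48 - b{\left(-6,-2 \right)}\right) 74 - 63 = \left(-48 - \left(18 + 3 \left(-2\right)\right)\right) 74 - 63 = \left(-48 - \left(18 - 6\right)\right) 74 - 63 = \left(-48 - 12\right) 74 - 63 = \left(-60\right) 74 - 63 = -4440 - 63 = -4503$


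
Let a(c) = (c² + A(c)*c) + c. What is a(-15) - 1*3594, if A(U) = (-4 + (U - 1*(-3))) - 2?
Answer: -3114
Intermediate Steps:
A(U) = -3 + U (A(U) = (-4 + (U + 3)) - 2 = (-4 + (3 + U)) - 2 = (-1 + U) - 2 = -3 + U)
a(c) = c + c² + c*(-3 + c) (a(c) = (c² + (-3 + c)*c) + c = (c² + c*(-3 + c)) + c = c + c² + c*(-3 + c))
a(-15) - 1*3594 = 2*(-15)*(-1 - 15) - 1*3594 = 2*(-15)*(-16) - 3594 = 480 - 3594 = -3114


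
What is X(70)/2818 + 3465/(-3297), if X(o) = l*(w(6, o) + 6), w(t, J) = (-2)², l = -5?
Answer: -236410/221213 ≈ -1.0687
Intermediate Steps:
w(t, J) = 4
X(o) = -50 (X(o) = -5*(4 + 6) = -5*10 = -50)
X(70)/2818 + 3465/(-3297) = -50/2818 + 3465/(-3297) = -50*1/2818 + 3465*(-1/3297) = -25/1409 - 165/157 = -236410/221213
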